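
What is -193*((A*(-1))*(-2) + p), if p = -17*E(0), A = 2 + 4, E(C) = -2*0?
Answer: -2316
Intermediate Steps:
E(C) = 0
A = 6
p = 0 (p = -17*0 = 0)
-193*((A*(-1))*(-2) + p) = -193*((6*(-1))*(-2) + 0) = -193*(-6*(-2) + 0) = -193*(12 + 0) = -193*12 = -2316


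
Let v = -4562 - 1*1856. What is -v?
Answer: 6418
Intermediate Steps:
v = -6418 (v = -4562 - 1856 = -6418)
-v = -1*(-6418) = 6418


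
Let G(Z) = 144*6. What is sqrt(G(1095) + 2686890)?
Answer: sqrt(2687754) ≈ 1639.4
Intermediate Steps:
G(Z) = 864
sqrt(G(1095) + 2686890) = sqrt(864 + 2686890) = sqrt(2687754)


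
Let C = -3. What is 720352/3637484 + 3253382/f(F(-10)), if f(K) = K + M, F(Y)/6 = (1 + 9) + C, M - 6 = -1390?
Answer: -134467707483/55471631 ≈ -2424.1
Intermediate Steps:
M = -1384 (M = 6 - 1390 = -1384)
F(Y) = 42 (F(Y) = 6*((1 + 9) - 3) = 6*(10 - 3) = 6*7 = 42)
f(K) = -1384 + K (f(K) = K - 1384 = -1384 + K)
720352/3637484 + 3253382/f(F(-10)) = 720352/3637484 + 3253382/(-1384 + 42) = 720352*(1/3637484) + 3253382/(-1342) = 180088/909371 + 3253382*(-1/1342) = 180088/909371 - 147881/61 = -134467707483/55471631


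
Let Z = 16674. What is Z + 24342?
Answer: 41016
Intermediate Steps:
Z + 24342 = 16674 + 24342 = 41016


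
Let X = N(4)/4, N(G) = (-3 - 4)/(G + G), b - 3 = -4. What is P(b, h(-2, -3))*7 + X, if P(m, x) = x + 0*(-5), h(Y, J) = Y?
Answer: -455/32 ≈ -14.219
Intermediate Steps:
b = -1 (b = 3 - 4 = -1)
P(m, x) = x (P(m, x) = x + 0 = x)
N(G) = -7/(2*G) (N(G) = -7*1/(2*G) = -7/(2*G))
X = -7/32 (X = -7/2/4/4 = -7/2*¼*(¼) = -7/8*¼ = -7/32 ≈ -0.21875)
P(b, h(-2, -3))*7 + X = -2*7 - 7/32 = -14 - 7/32 = -455/32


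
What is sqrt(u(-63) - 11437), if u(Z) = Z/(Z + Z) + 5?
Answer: I*sqrt(45726)/2 ≈ 106.92*I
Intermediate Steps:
u(Z) = 11/2 (u(Z) = Z/((2*Z)) + 5 = (1/(2*Z))*Z + 5 = 1/2 + 5 = 11/2)
sqrt(u(-63) - 11437) = sqrt(11/2 - 11437) = sqrt(-22863/2) = I*sqrt(45726)/2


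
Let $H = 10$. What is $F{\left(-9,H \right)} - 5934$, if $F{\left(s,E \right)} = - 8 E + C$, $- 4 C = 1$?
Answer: $- \frac{24057}{4} \approx -6014.3$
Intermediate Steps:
$C = - \frac{1}{4}$ ($C = \left(- \frac{1}{4}\right) 1 = - \frac{1}{4} \approx -0.25$)
$F{\left(s,E \right)} = - \frac{1}{4} - 8 E$ ($F{\left(s,E \right)} = - 8 E - \frac{1}{4} = - \frac{1}{4} - 8 E$)
$F{\left(-9,H \right)} - 5934 = \left(- \frac{1}{4} - 80\right) - 5934 = - \frac{321}{4} - 5934 = - \frac{24057}{4}$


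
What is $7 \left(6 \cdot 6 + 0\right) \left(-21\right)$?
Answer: $-5292$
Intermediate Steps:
$7 \left(6 \cdot 6 + 0\right) \left(-21\right) = 7 \left(36 + 0\right) \left(-21\right) = 7 \cdot 36 \left(-21\right) = 252 \left(-21\right) = -5292$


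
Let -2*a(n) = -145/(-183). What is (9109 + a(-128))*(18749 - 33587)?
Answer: -8244361277/61 ≈ -1.3515e+8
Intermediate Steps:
a(n) = -145/366 (a(n) = -(-145)/(2*(-183)) = -(-145)*(-1)/(2*183) = -1/2*145/183 = -145/366)
(9109 + a(-128))*(18749 - 33587) = (9109 - 145/366)*(18749 - 33587) = (3333749/366)*(-14838) = -8244361277/61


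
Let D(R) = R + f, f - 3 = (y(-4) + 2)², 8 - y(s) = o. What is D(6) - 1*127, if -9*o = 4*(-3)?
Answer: -386/9 ≈ -42.889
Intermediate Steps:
o = 4/3 (o = -4*(-3)/9 = -⅑*(-12) = 4/3 ≈ 1.3333)
y(s) = 20/3 (y(s) = 8 - 1*4/3 = 8 - 4/3 = 20/3)
f = 703/9 (f = 3 + (20/3 + 2)² = 3 + (26/3)² = 3 + 676/9 = 703/9 ≈ 78.111)
D(R) = 703/9 + R (D(R) = R + 703/9 = 703/9 + R)
D(6) - 1*127 = (703/9 + 6) - 1*127 = 757/9 - 127 = -386/9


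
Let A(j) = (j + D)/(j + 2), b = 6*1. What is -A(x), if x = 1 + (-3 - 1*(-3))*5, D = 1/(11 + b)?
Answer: -6/17 ≈ -0.35294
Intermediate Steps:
b = 6
D = 1/17 (D = 1/(11 + 6) = 1/17 ≈ 0.058824)
x = 1 (x = 1 + (-3 + 3)*5 = 1 + 0*5 = 1 + 0 = 1)
A(j) = (1/17 + j)/(2 + j) (A(j) = (j + 1/17)/(j + 2) = (1/17 + j)/(2 + j))
-A(x) = -(1/17 + 1)/(2 + 1) = -18/(3*17) = -1*6/17 = -6/17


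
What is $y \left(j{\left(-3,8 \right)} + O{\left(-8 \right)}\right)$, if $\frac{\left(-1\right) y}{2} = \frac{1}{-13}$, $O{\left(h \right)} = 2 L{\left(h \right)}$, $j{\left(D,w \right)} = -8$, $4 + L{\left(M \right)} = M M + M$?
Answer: $\frac{192}{13} \approx 14.769$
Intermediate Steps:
$L{\left(M \right)} = -4 + M + M^{2}$ ($L{\left(M \right)} = -4 + \left(M M + M\right) = -4 + \left(M^{2} + M\right) = -4 + \left(M + M^{2}\right) = -4 + M + M^{2}$)
$O{\left(h \right)} = -8 + 2 h + 2 h^{2}$ ($O{\left(h \right)} = 2 \left(-4 + h + h^{2}\right) = -8 + 2 h + 2 h^{2}$)
$y = \frac{2}{13}$ ($y = - \frac{2}{-13} = \left(-2\right) \left(- \frac{1}{13}\right) = \frac{2}{13} \approx 0.15385$)
$y \left(j{\left(-3,8 \right)} + O{\left(-8 \right)}\right) = \frac{2 \left(-8 + \left(-8 + 2 \left(-8\right) + 2 \left(-8\right)^{2}\right)\right)}{13} = \frac{2 \left(-8 - -104\right)}{13} = \frac{2 \left(-8 + 104\right)}{13} = \frac{2}{13} \cdot 96 = \frac{192}{13}$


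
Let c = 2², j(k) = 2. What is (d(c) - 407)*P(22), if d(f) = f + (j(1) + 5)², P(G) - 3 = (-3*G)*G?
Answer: 512946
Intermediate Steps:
P(G) = 3 - 3*G² (P(G) = 3 + (-3*G)*G = 3 - 3*G²)
c = 4
d(f) = 49 + f (d(f) = f + (2 + 5)² = f + 7² = f + 49 = 49 + f)
(d(c) - 407)*P(22) = ((49 + 4) - 407)*(3 - 3*22²) = (53 - 407)*(3 - 3*484) = -354*(3 - 1452) = -354*(-1449) = 512946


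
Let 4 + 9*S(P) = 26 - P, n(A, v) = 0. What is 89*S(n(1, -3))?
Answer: 1958/9 ≈ 217.56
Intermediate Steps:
S(P) = 22/9 - P/9 (S(P) = -4/9 + (26 - P)/9 = -4/9 + (26/9 - P/9) = 22/9 - P/9)
89*S(n(1, -3)) = 89*(22/9 - ⅑*0) = 89*(22/9 + 0) = 89*(22/9) = 1958/9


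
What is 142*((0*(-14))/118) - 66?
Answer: -66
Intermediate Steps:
142*((0*(-14))/118) - 66 = 142*(0*(1/118)) - 66 = 142*0 - 66 = 0 - 66 = -66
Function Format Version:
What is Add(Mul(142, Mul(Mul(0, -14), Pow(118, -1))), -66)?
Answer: -66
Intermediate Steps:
Add(Mul(142, Mul(Mul(0, -14), Pow(118, -1))), -66) = Add(Mul(142, Mul(0, Rational(1, 118))), -66) = Add(Mul(142, 0), -66) = Add(0, -66) = -66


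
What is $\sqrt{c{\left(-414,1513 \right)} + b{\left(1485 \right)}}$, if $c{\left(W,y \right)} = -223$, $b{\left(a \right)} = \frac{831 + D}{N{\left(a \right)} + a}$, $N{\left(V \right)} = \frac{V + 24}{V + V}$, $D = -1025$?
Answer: $\frac{i \sqrt{482591368564387}}{1470653} \approx 14.938 i$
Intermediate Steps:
$N{\left(V \right)} = \frac{24 + V}{2 V}$
$b{\left(a \right)} = - \frac{194}{a + \frac{24 + a}{2 a}}$ ($b{\left(a \right)} = \frac{831 - 1025}{\frac{24 + a}{2 a} + a} = - \frac{194}{a + \frac{24 + a}{2 a}}$)
$\sqrt{c{\left(-414,1513 \right)} + b{\left(1485 \right)}} = \sqrt{-223 - \frac{576180}{24 + 1485 + 2 \cdot 1485^{2}}} = \sqrt{-223 - \frac{576180}{24 + 1485 + 2 \cdot 2205225}} = \sqrt{-223 - \frac{576180}{24 + 1485 + 4410450}} = \sqrt{-223 - \frac{576180}{4411959}} = \sqrt{-223 - 576180 \cdot \frac{1}{4411959}} = \sqrt{-223 - \frac{192060}{1470653}} = \sqrt{- \frac{328147679}{1470653}} = \frac{i \sqrt{482591368564387}}{1470653}$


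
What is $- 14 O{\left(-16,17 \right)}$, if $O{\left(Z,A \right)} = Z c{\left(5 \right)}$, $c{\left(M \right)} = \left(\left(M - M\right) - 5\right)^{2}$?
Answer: $5600$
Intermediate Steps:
$c{\left(M \right)} = 25$ ($c{\left(M \right)} = \left(0 - 5\right)^{2} = \left(-5\right)^{2} = 25$)
$O{\left(Z,A \right)} = 25 Z$ ($O{\left(Z,A \right)} = Z 25 = 25 Z$)
$- 14 O{\left(-16,17 \right)} = - 14 \cdot 25 \left(-16\right) = \left(-14\right) \left(-400\right) = 5600$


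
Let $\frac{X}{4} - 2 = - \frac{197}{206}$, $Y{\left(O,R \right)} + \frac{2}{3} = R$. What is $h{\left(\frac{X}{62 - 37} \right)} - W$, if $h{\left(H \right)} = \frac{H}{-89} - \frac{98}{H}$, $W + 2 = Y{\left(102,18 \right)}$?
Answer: $- \frac{3560611399}{5912715} \approx -602.2$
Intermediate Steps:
$Y{\left(O,R \right)} = - \frac{2}{3} + R$
$W = \frac{46}{3}$ ($W = -2 + \left(- \frac{2}{3} + 18\right) = -2 + \frac{52}{3} = \frac{46}{3} \approx 15.333$)
$X = \frac{430}{103}$ ($X = 8 + 4 \left(- \frac{197}{206}\right) = 8 - \frac{394}{103} = \frac{430}{103} \approx 4.1748$)
$h{\left(H \right)} = - \frac{98}{H} - \frac{H}{89}$ ($h{\left(H \right)} = H \left(- \frac{1}{89}\right) - \frac{98}{H} = - \frac{H}{89} - \frac{98}{H} = - \frac{98}{H} - \frac{H}{89}$)
$h{\left(\frac{X}{62 - 37} \right)} - W = \left(- \frac{98}{\frac{430}{103} \frac{1}{62 - 37}} - \frac{\frac{430}{103} \frac{1}{62 - 37}}{89}\right) - \frac{46}{3} = \left(- \frac{98}{\frac{430}{103} \cdot \frac{1}{25}} - \frac{\frac{430}{103} \cdot \frac{1}{25}}{89}\right) - \frac{46}{3} = \left(- \frac{98}{\frac{86}{515}} - \frac{86}{45835}\right) - \frac{46}{3} = \left(\left(-98\right) \frac{515}{86} - \frac{86}{45835}\right) - \frac{46}{3} = \left(- \frac{25235}{43} - \frac{86}{45835}\right) - \frac{46}{3} = - \frac{1156649923}{1970905} - \frac{46}{3} = - \frac{3560611399}{5912715}$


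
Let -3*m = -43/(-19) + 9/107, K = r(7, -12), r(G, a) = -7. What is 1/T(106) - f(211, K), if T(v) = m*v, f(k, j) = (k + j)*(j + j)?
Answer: 1444650093/505832 ≈ 2856.0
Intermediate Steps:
K = -7
m = -4772/6099 (m = -(-43/(-19) + 9/107)/3 = -(-43*(-1/19) + 9*(1/107))/3 = -(43/19 + 9/107)/3 = -⅓*4772/2033 = -4772/6099 ≈ -0.78242)
f(k, j) = 2*j*(j + k) (f(k, j) = (j + k)*(2*j) = 2*j*(j + k))
T(v) = -4772*v/6099
1/T(106) - f(211, K) = 1/(-4772/6099*106) - 2*(-7)*(-7 + 211) = 1/(-505832/6099) - 2*(-7)*204 = -6099/505832 - 1*(-2856) = -6099/505832 + 2856 = 1444650093/505832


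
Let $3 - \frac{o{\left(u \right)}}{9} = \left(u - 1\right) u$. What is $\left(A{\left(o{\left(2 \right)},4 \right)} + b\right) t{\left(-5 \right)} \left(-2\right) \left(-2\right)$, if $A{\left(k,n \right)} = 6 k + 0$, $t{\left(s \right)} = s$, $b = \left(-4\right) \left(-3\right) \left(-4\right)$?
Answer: $-120$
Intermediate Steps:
$o{\left(u \right)} = 27 - 9 u \left(-1 + u\right)$ ($o{\left(u \right)} = 27 - 9 \left(u - 1\right) u = 27 - 9 \left(-1 + u\right) u = 27 - 9 u \left(-1 + u\right)$)
$b = -48$ ($b = 12 \left(-4\right) = -48$)
$A{\left(k,n \right)} = 6 k$
$\left(A{\left(o{\left(2 \right)},4 \right)} + b\right) t{\left(-5 \right)} \left(-2\right) \left(-2\right) = \left(6 \left(27 - 9 \cdot 2^{2} + 9 \cdot 2\right) - 48\right) \left(-5\right) \left(-2\right) \left(-2\right) = \left(6 \left(27 - 36 + 18\right) - 48\right) 10 \left(-2\right) = \left(6 \left(27 - 36 + 18\right) - 48\right) \left(-20\right) = \left(6 \cdot 9 - 48\right) \left(-20\right) = \left(54 - 48\right) \left(-20\right) = 6 \left(-20\right) = -120$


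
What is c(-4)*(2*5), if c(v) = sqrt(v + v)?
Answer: 20*I*sqrt(2) ≈ 28.284*I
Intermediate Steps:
c(v) = sqrt(2)*sqrt(v) (c(v) = sqrt(2*v) = sqrt(2)*sqrt(v))
c(-4)*(2*5) = (sqrt(2)*sqrt(-4))*(2*5) = (sqrt(2)*(2*I))*10 = (2*I*sqrt(2))*10 = 20*I*sqrt(2)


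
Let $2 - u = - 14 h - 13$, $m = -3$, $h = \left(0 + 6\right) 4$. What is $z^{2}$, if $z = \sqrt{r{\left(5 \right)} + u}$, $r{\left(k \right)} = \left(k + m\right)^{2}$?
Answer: $355$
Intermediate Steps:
$h = 24$ ($h = 6 \cdot 4 = 24$)
$u = 351$ ($u = 2 - \left(\left(-14\right) 24 - 13\right) = 2 - \left(-336 - 13\right) = 2 - -349 = 2 + 349 = 351$)
$r{\left(k \right)} = \left(-3 + k\right)^{2}$ ($r{\left(k \right)} = \left(k - 3\right)^{2} = \left(-3 + k\right)^{2}$)
$z = \sqrt{355}$ ($z = \sqrt{\left(-3 + 5\right)^{2} + 351} = \sqrt{2^{2} + 351} = \sqrt{4 + 351} = \sqrt{355} \approx 18.841$)
$z^{2} = \left(\sqrt{355}\right)^{2} = 355$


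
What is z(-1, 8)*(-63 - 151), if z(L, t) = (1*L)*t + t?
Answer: 0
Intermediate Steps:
z(L, t) = t + L*t (z(L, t) = L*t + t = t + L*t)
z(-1, 8)*(-63 - 151) = (8*(1 - 1))*(-63 - 151) = (8*0)*(-214) = 0*(-214) = 0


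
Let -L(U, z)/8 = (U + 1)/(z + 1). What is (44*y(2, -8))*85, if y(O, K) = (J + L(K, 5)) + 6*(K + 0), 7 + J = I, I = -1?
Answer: -523600/3 ≈ -1.7453e+5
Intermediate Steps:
L(U, z) = -8*(1 + U)/(1 + z) (L(U, z) = -8*(U + 1)/(z + 1) = -8*(1 + U)/(1 + z))
J = -8 (J = -7 - 1 = -8)
y(O, K) = -28/3 + 14*K/3 (y(O, K) = (-8 + 8*(-1 - K)/(1 + 5)) + 6*(K + 0) = (-8 + 8*(-1 - K)/6) + 6*K = (-8 + 8*(1/6)*(-1 - K)) + 6*K = (-8 + (-4/3 - 4*K/3)) + 6*K = (-28/3 - 4*K/3) + 6*K = -28/3 + 14*K/3)
(44*y(2, -8))*85 = (44*(-28/3 + (14/3)*(-8)))*85 = (44*(-28/3 - 112/3))*85 = (44*(-140/3))*85 = -6160/3*85 = -523600/3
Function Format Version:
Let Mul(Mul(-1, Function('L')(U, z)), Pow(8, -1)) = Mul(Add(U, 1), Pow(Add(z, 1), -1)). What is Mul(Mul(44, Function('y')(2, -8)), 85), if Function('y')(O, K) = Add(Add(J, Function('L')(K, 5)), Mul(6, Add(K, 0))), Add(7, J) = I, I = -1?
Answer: Rational(-523600, 3) ≈ -1.7453e+5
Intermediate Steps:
Function('L')(U, z) = Mul(-8, Pow(Add(1, z), -1), Add(1, U)) (Function('L')(U, z) = Mul(-8, Mul(Add(U, 1), Pow(Add(z, 1), -1))) = Mul(-8, Mul(Add(1, U), Pow(Add(1, z), -1))) = Mul(-8, Mul(Pow(Add(1, z), -1), Add(1, U))) = Mul(-8, Pow(Add(1, z), -1), Add(1, U)))
J = -8 (J = Add(-7, -1) = -8)
Function('y')(O, K) = Add(Rational(-28, 3), Mul(Rational(14, 3), K)) (Function('y')(O, K) = Add(Add(-8, Mul(8, Pow(Add(1, 5), -1), Add(-1, Mul(-1, K)))), Mul(6, Add(K, 0))) = Add(Add(-8, Mul(8, Pow(6, -1), Add(-1, Mul(-1, K)))), Mul(6, K)) = Add(Add(-8, Mul(8, Rational(1, 6), Add(-1, Mul(-1, K)))), Mul(6, K)) = Add(Add(-8, Add(Rational(-4, 3), Mul(Rational(-4, 3), K))), Mul(6, K)) = Add(Add(Rational(-28, 3), Mul(Rational(-4, 3), K)), Mul(6, K)) = Add(Rational(-28, 3), Mul(Rational(14, 3), K)))
Mul(Mul(44, Function('y')(2, -8)), 85) = Mul(Mul(44, Add(Rational(-28, 3), Mul(Rational(14, 3), -8))), 85) = Mul(Mul(44, Add(Rational(-28, 3), Rational(-112, 3))), 85) = Mul(Mul(44, Rational(-140, 3)), 85) = Mul(Rational(-6160, 3), 85) = Rational(-523600, 3)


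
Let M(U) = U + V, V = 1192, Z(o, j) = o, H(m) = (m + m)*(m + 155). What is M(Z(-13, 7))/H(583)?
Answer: 131/95612 ≈ 0.0013701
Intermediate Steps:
H(m) = 2*m*(155 + m) (H(m) = (2*m)*(155 + m) = 2*m*(155 + m))
M(U) = 1192 + U (M(U) = U + 1192 = 1192 + U)
M(Z(-13, 7))/H(583) = (1192 - 13)/((2*583*(155 + 583))) = 1179/((2*583*738)) = 1179/860508 = 1179*(1/860508) = 131/95612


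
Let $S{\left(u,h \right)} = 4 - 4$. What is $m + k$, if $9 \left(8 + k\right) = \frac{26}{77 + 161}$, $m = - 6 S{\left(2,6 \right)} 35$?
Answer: $- \frac{8555}{1071} \approx -7.9879$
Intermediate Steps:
$S{\left(u,h \right)} = 0$
$m = 0$ ($m = \left(-6\right) 0 \cdot 35 = 0 \cdot 35 = 0$)
$k = - \frac{8555}{1071}$ ($k = -8 + \frac{26 \frac{1}{77 + 161}}{9} = -8 + \frac{26 \cdot \frac{1}{238}}{9} = -8 + \frac{1}{9} \cdot \frac{13}{119} = -8 + \frac{13}{1071} = - \frac{8555}{1071} \approx -7.9879$)
$m + k = 0 - \frac{8555}{1071} = - \frac{8555}{1071}$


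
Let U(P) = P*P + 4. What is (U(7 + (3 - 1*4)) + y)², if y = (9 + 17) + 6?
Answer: 5184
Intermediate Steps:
U(P) = 4 + P² (U(P) = P² + 4 = 4 + P²)
y = 32 (y = 26 + 6 = 32)
(U(7 + (3 - 1*4)) + y)² = ((4 + (7 + (3 - 1*4))²) + 32)² = ((4 + (7 + (3 - 4))²) + 32)² = ((4 + (7 - 1)²) + 32)² = ((4 + 6²) + 32)² = ((4 + 36) + 32)² = (40 + 32)² = 72² = 5184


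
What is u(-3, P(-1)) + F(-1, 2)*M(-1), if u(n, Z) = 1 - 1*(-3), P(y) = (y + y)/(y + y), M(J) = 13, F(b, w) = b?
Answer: -9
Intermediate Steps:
P(y) = 1 (P(y) = (2*y)/((2*y)) = (2*y)*(1/(2*y)) = 1)
u(n, Z) = 4 (u(n, Z) = 1 + 3 = 4)
u(-3, P(-1)) + F(-1, 2)*M(-1) = 4 - 1*13 = 4 - 13 = -9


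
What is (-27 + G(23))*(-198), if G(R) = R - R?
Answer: 5346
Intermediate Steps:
G(R) = 0
(-27 + G(23))*(-198) = (-27 + 0)*(-198) = -27*(-198) = 5346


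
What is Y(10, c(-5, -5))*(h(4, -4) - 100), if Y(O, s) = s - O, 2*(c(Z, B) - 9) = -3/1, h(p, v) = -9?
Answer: 545/2 ≈ 272.50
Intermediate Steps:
c(Z, B) = 15/2 (c(Z, B) = 9 + (-3/1)/2 = 9 + (-3*1)/2 = 9 + (½)*(-3) = 9 - 3/2 = 15/2)
Y(10, c(-5, -5))*(h(4, -4) - 100) = (15/2 - 1*10)*(-9 - 100) = (15/2 - 10)*(-109) = -5/2*(-109) = 545/2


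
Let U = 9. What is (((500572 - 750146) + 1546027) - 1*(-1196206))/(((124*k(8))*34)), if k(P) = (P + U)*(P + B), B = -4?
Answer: 146627/16864 ≈ 8.6947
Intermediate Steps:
k(P) = (-4 + P)*(9 + P) (k(P) = (P + 9)*(P - 4) = (9 + P)*(-4 + P) = (-4 + P)*(9 + P))
(((500572 - 750146) + 1546027) - 1*(-1196206))/(((124*k(8))*34)) = (((500572 - 750146) + 1546027) - 1*(-1196206))/(((124*(-36 + 8**2 + 5*8))*34)) = ((-249574 + 1546027) + 1196206)/(((124*(-36 + 64 + 40))*34)) = (1296453 + 1196206)/(((124*68)*34)) = 2492659/((8432*34)) = 2492659/286688 = 2492659*(1/286688) = 146627/16864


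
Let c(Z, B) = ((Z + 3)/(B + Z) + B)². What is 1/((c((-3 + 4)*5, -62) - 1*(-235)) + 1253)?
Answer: 3249/17380276 ≈ 0.00018694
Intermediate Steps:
c(Z, B) = (B + (3 + Z)/(B + Z))² (c(Z, B) = ((3 + Z)/(B + Z) + B)² = (B + (3 + Z)/(B + Z))²)
1/((c((-3 + 4)*5, -62) - 1*(-235)) + 1253) = 1/(((3 + (-3 + 4)*5 + (-62)² - 62*(-3 + 4)*5)²/(-62 + (-3 + 4)*5)² - 1*(-235)) + 1253) = 1/(((3 + 1*5 + 3844 - 62*5)²/(-62 + 1*5)² + 235) + 1253) = 1/(((3 + 5 + 3844 - 62*5)²/(-62 + 5)² + 235) + 1253) = 1/(((3 + 5 + 3844 - 310)²/(-57)² + 235) + 1253) = 1/(((1/3249)*3542² + 235) + 1253) = 1/(((1/3249)*12545764 + 235) + 1253) = 1/((12545764/3249 + 235) + 1253) = 1/(13309279/3249 + 1253) = 1/(17380276/3249) = 3249/17380276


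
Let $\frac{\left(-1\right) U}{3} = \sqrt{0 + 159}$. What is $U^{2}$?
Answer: $1431$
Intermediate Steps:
$U = - 3 \sqrt{159}$ ($U = - 3 \sqrt{0 + 159} = - 3 \sqrt{159} \approx -37.829$)
$U^{2} = \left(- 3 \sqrt{159}\right)^{2} = 1431$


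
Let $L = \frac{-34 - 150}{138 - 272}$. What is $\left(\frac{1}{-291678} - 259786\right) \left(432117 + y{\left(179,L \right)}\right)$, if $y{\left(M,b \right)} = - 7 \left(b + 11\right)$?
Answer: $- \frac{1096676452865453362}{9771213} \approx -1.1224 \cdot 10^{11}$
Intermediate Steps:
$L = \frac{92}{67}$ ($L = - \frac{184}{-134} = \left(-184\right) \left(- \frac{1}{134}\right) = \frac{92}{67} \approx 1.3731$)
$y{\left(M,b \right)} = -77 - 7 b$ ($y{\left(M,b \right)} = - 7 \left(11 + b\right) = -77 - 7 b$)
$\left(\frac{1}{-291678} - 259786\right) \left(432117 + y{\left(179,L \right)}\right) = \left(\frac{1}{-291678} - 259786\right) \left(432117 - \frac{5803}{67}\right) = \left(- \frac{1}{291678} - 259786\right) \left(432117 - \frac{5803}{67}\right) = - \frac{75773860909 \left(432117 - \frac{5803}{67}\right)}{291678} = \left(- \frac{75773860909}{291678}\right) \frac{28946036}{67} = - \frac{1096676452865453362}{9771213}$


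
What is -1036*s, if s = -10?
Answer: 10360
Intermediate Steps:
-1036*s = -1036*(-10) = -1*(-10360) = 10360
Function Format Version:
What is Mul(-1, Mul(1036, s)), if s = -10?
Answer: 10360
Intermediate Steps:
Mul(-1, Mul(1036, s)) = Mul(-1, Mul(1036, -10)) = Mul(-1, -10360) = 10360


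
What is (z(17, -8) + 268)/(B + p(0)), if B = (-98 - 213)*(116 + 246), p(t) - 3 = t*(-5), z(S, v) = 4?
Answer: -272/112579 ≈ -0.0024161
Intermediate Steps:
p(t) = 3 - 5*t (p(t) = 3 + t*(-5) = 3 - 5*t)
B = -112582 (B = -311*362 = -112582)
(z(17, -8) + 268)/(B + p(0)) = (4 + 268)/(-112582 + (3 - 5*0)) = 272/(-112582 + (3 + 0)) = 272/(-112582 + 3) = 272/(-112579) = 272*(-1/112579) = -272/112579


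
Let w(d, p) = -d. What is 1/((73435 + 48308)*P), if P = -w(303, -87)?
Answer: 1/36888129 ≈ 2.7109e-8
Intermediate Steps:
P = 303 (P = -(-1)*303 = -1*(-303) = 303)
1/((73435 + 48308)*P) = 1/((73435 + 48308)*303) = (1/303)/121743 = (1/121743)*(1/303) = 1/36888129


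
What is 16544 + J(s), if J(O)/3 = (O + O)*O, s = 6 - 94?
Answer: 63008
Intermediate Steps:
s = -88
J(O) = 6*O² (J(O) = 3*((O + O)*O) = 3*((2*O)*O) = 3*(2*O²) = 6*O²)
16544 + J(s) = 16544 + 6*(-88)² = 16544 + 6*7744 = 16544 + 46464 = 63008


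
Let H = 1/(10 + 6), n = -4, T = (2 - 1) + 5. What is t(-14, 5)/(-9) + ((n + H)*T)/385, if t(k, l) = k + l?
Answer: 413/440 ≈ 0.93864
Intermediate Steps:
T = 6 (T = 1 + 5 = 6)
H = 1/16 ≈ 0.062500
t(-14, 5)/(-9) + ((n + H)*T)/385 = (-14 + 5)/(-9) + ((-4 + 1/16)*6)/385 = -9*(-1/9) - 63/16*6*(1/385) = 1 - 189/8*1/385 = 1 - 27/440 = 413/440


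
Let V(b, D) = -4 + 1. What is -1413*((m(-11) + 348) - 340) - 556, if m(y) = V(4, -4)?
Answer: -7621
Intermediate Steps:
V(b, D) = -3
m(y) = -3
-1413*((m(-11) + 348) - 340) - 556 = -1413*((-3 + 348) - 340) - 556 = -1413*(345 - 340) - 556 = -1413*5 - 556 = -7065 - 556 = -7621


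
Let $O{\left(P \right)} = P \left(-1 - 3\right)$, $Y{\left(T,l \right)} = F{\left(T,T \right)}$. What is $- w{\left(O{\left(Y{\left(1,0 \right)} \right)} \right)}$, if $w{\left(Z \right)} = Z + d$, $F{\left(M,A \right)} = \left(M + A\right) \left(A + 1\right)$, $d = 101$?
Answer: $-85$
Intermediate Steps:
$F{\left(M,A \right)} = \left(1 + A\right) \left(A + M\right)$ ($F{\left(M,A \right)} = \left(A + M\right) \left(1 + A\right) = \left(1 + A\right) \left(A + M\right)$)
$Y{\left(T,l \right)} = 2 T + 2 T^{2}$ ($Y{\left(T,l \right)} = T + T + T^{2} + T T = T + T + T^{2} + T^{2} = 2 T + 2 T^{2}$)
$O{\left(P \right)} = - 4 P$ ($O{\left(P \right)} = P \left(-4\right) = - 4 P$)
$w{\left(Z \right)} = 101 + Z$ ($w{\left(Z \right)} = Z + 101 = 101 + Z$)
$- w{\left(O{\left(Y{\left(1,0 \right)} \right)} \right)} = - (101 - 4 \cdot 2 \cdot 1 \left(1 + 1\right)) = - (101 - 4 \cdot 2 \cdot 1 \cdot 2) = - (101 - 16) = \left(-1\right) 85 = -85$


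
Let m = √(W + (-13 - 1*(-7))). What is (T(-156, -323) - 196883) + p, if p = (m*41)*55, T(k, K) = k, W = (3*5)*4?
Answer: -197039 + 6765*√6 ≈ -1.8047e+5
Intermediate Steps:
W = 60 (W = 15*4 = 60)
m = 3*√6 (m = √(60 + (-13 - 1*(-7))) = √(60 + (-13 + 7)) = √(60 - 6) = √54 = 3*√6 ≈ 7.3485)
p = 6765*√6 (p = ((3*√6)*41)*55 = (123*√6)*55 = 6765*√6 ≈ 16571.)
(T(-156, -323) - 196883) + p = (-156 - 196883) + 6765*√6 = -197039 + 6765*√6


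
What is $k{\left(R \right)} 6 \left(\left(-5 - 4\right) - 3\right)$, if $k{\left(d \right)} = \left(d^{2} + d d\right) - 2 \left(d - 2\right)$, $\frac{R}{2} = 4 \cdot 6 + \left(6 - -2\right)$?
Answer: $-580896$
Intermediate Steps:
$R = 64$ ($R = 2 \left(4 \cdot 6 + \left(6 - -2\right)\right) = 2 \left(24 + \left(6 + 2\right)\right) = 2 \left(24 + 8\right) = 2 \cdot 32 = 64$)
$k{\left(d \right)} = 4 - 2 d + 2 d^{2}$ ($k{\left(d \right)} = \left(d^{2} + d^{2}\right) - 2 \left(-2 + d\right) = 2 d^{2} - \left(-4 + 2 d\right) = 4 - 2 d + 2 d^{2}$)
$k{\left(R \right)} 6 \left(\left(-5 - 4\right) - 3\right) = \left(4 - 128 + 2 \cdot 64^{2}\right) 6 \left(\left(-5 - 4\right) - 3\right) = \left(4 - 128 + 2 \cdot 4096\right) 6 \left(\left(-5 - 4\right) - 3\right) = \left(4 - 128 + 8192\right) 6 \left(-9 - 3\right) = 8068 \cdot 6 \left(-12\right) = 8068 \left(-72\right) = -580896$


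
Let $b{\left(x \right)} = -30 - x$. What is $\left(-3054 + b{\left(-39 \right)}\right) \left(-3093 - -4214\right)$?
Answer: $-3413445$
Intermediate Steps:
$\left(-3054 + b{\left(-39 \right)}\right) \left(-3093 - -4214\right) = \left(-3054 - -9\right) \left(-3093 - -4214\right) = \left(-3054 + \left(-30 + 39\right)\right) \left(-3093 + 4214\right) = \left(-3054 + 9\right) 1121 = \left(-3045\right) 1121 = -3413445$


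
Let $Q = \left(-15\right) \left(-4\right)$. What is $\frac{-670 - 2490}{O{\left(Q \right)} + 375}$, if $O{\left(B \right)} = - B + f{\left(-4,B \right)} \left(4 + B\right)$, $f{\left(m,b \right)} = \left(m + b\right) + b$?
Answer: $- \frac{3160}{7739} \approx -0.40832$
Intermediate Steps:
$Q = 60$
$f{\left(m,b \right)} = m + 2 b$ ($f{\left(m,b \right)} = \left(b + m\right) + b = m + 2 b$)
$O{\left(B \right)} = - B + \left(-4 + 2 B\right) \left(4 + B\right)$
$\frac{-670 - 2490}{O{\left(Q \right)} + 375} = \frac{-670 - 2490}{\left(-16 + 2 \cdot 60^{2} + 3 \cdot 60\right) + 375} = - \frac{3160}{\left(-16 + 2 \cdot 3600 + 180\right) + 375} = - \frac{3160}{\left(-16 + 7200 + 180\right) + 375} = - \frac{3160}{7364 + 375} = - \frac{3160}{7739}$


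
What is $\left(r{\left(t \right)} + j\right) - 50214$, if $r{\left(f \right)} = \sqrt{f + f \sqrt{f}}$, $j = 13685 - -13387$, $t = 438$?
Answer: $-23142 + \sqrt{438 + 438 \sqrt{438}} \approx -23044.0$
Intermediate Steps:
$j = 27072$ ($j = 13685 + 13387 = 27072$)
$r{\left(f \right)} = \sqrt{f + f^{\frac{3}{2}}}$
$\left(r{\left(t \right)} + j\right) - 50214 = \left(\sqrt{438 + 438^{\frac{3}{2}}} + 27072\right) - 50214 = \left(\sqrt{438 + 438 \sqrt{438}} + 27072\right) - 50214 = \left(27072 + \sqrt{438 + 438 \sqrt{438}}\right) - 50214 = -23142 + \sqrt{438 + 438 \sqrt{438}}$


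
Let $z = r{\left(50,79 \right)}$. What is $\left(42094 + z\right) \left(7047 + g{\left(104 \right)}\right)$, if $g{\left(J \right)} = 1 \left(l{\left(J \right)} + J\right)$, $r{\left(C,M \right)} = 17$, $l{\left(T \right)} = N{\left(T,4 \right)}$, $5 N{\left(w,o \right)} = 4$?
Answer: $\frac{1505847249}{5} \approx 3.0117 \cdot 10^{8}$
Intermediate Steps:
$N{\left(w,o \right)} = \frac{4}{5}$ ($N{\left(w,o \right)} = \frac{1}{5} \cdot 4 = \frac{4}{5}$)
$l{\left(T \right)} = \frac{4}{5}$
$z = 17$
$g{\left(J \right)} = \frac{4}{5} + J$ ($g{\left(J \right)} = 1 \left(\frac{4}{5} + J\right) = \frac{4}{5} + J$)
$\left(42094 + z\right) \left(7047 + g{\left(104 \right)}\right) = \left(42094 + 17\right) \left(7047 + \left(\frac{4}{5} + 104\right)\right) = 42111 \left(7047 + \frac{524}{5}\right) = 42111 \cdot \frac{35759}{5} = \frac{1505847249}{5}$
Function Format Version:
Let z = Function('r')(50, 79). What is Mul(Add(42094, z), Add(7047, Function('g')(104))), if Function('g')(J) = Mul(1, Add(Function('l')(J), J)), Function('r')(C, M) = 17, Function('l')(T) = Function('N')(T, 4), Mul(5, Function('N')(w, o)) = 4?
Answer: Rational(1505847249, 5) ≈ 3.0117e+8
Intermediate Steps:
Function('N')(w, o) = Rational(4, 5) (Function('N')(w, o) = Mul(Rational(1, 5), 4) = Rational(4, 5))
Function('l')(T) = Rational(4, 5)
z = 17
Function('g')(J) = Add(Rational(4, 5), J) (Function('g')(J) = Mul(1, Add(Rational(4, 5), J)) = Add(Rational(4, 5), J))
Mul(Add(42094, z), Add(7047, Function('g')(104))) = Mul(Add(42094, 17), Add(7047, Add(Rational(4, 5), 104))) = Mul(42111, Add(7047, Rational(524, 5))) = Mul(42111, Rational(35759, 5)) = Rational(1505847249, 5)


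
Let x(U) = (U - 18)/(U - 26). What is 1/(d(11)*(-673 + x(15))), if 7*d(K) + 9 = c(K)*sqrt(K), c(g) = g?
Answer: -693/9250000 - 847*sqrt(11)/9250000 ≈ -0.00037861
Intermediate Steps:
x(U) = (-18 + U)/(-26 + U)
d(K) = -9/7 + K**(3/2)/7 (d(K) = -9/7 + (K*sqrt(K))/7 = -9/7 + K**(3/2)/7)
1/(d(11)*(-673 + x(15))) = 1/((-9/7 + 11**(3/2)/7)*(-673 + (-18 + 15)/(-26 + 15))) = 1/((-9/7 + (11*sqrt(11))/7)*(-673 - 3/(-11))) = 1/((-9/7 + 11*sqrt(11)/7)*(-673 - 1/11*(-3))) = 1/((-9/7 + 11*sqrt(11)/7)*(-673 + 3/11)) = 1/((-9/7 + 11*sqrt(11)/7)*(-7400/11)) = 1/(66600/77 - 7400*sqrt(11)/7)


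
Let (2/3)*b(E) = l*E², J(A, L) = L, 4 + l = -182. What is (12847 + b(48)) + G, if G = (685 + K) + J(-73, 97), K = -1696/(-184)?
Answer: -14471089/23 ≈ -6.2918e+5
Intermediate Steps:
l = -186 (l = -4 - 182 = -186)
b(E) = -279*E² (b(E) = 3*(-186*E²)/2 = -279*E²)
K = 212/23 (K = -1696*(-1/184) = 212/23 ≈ 9.2174)
G = 18198/23 (G = (685 + 212/23) + 97 = 15967/23 + 97 = 18198/23 ≈ 791.22)
(12847 + b(48)) + G = (12847 - 279*48²) + 18198/23 = (12847 - 279*2304) + 18198/23 = (12847 - 642816) + 18198/23 = -629969 + 18198/23 = -14471089/23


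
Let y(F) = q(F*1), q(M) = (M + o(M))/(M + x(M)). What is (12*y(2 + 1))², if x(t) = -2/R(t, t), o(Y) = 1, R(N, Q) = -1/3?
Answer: 256/9 ≈ 28.444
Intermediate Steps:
R(N, Q) = -⅓ (R(N, Q) = -1*⅓ = -⅓)
x(t) = 6 (x(t) = -2/(-⅓) = -2*(-3) = 6)
q(M) = (1 + M)/(6 + M) (q(M) = (M + 1)/(M + 6) = (1 + M)/(6 + M))
y(F) = (1 + F)/(6 + F) (y(F) = (1 + F*1)/(6 + F*1) = (1 + F)/(6 + F))
(12*y(2 + 1))² = (12*((1 + (2 + 1))/(6 + (2 + 1))))² = (12*((1 + 3)/(6 + 3)))² = (12*(4/9))² = (16/3)² = 256/9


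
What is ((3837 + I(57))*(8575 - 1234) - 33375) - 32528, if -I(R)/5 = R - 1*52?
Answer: 27917989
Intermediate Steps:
I(R) = 260 - 5*R (I(R) = -5*(R - 1*52) = -5*(R - 52) = -5*(-52 + R) = 260 - 5*R)
((3837 + I(57))*(8575 - 1234) - 33375) - 32528 = ((3837 + (260 - 5*57))*(8575 - 1234) - 33375) - 32528 = ((3837 + (260 - 285))*7341 - 33375) - 32528 = ((3837 - 25)*7341 - 33375) - 32528 = (3812*7341 - 33375) - 32528 = (27983892 - 33375) - 32528 = 27950517 - 32528 = 27917989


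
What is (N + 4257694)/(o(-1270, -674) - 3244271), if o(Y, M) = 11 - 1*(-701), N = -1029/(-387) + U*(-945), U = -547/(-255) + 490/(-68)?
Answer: -18695233333/14226249774 ≈ -1.3141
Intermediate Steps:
U = -2581/510 (U = -547*(-1/255) + 490*(-1/68) = 547/255 - 245/34 = -2581/510 ≈ -5.0608)
N = 20987449/4386 (N = -1029/(-387) - 2581/510*(-945) = -1029*(-1/387) + 162603/34 = 343/129 + 162603/34 = 20987449/4386 ≈ 4785.1)
o(Y, M) = 712 (o(Y, M) = 11 + 701 = 712)
(N + 4257694)/(o(-1270, -674) - 3244271) = (20987449/4386 + 4257694)/(712 - 3244271) = (18695233333/4386)/(-3243559) = (18695233333/4386)*(-1/3243559) = -18695233333/14226249774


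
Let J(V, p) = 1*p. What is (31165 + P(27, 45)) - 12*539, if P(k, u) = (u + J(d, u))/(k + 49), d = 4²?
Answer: 938531/38 ≈ 24698.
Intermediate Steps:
d = 16
J(V, p) = p
P(k, u) = 2*u/(49 + k) (P(k, u) = (u + u)/(k + 49) = (2*u)/(49 + k) = 2*u/(49 + k))
(31165 + P(27, 45)) - 12*539 = (31165 + 2*45/(49 + 27)) - 12*539 = (31165 + 2*45/76) - 6468 = (31165 + 2*45*(1/76)) - 6468 = (31165 + 45/38) - 6468 = 1184315/38 - 6468 = 938531/38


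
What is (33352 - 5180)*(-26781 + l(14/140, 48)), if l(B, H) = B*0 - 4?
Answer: -754587020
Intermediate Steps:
l(B, H) = -4 (l(B, H) = 0 - 4 = -4)
(33352 - 5180)*(-26781 + l(14/140, 48)) = (33352 - 5180)*(-26781 - 4) = 28172*(-26785) = -754587020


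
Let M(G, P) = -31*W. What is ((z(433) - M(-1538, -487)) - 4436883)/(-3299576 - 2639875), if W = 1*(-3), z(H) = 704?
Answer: 4436272/5939451 ≈ 0.74692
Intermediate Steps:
W = -3
M(G, P) = 93 (M(G, P) = -31*(-3) = 93)
((z(433) - M(-1538, -487)) - 4436883)/(-3299576 - 2639875) = ((704 - 1*93) - 4436883)/(-3299576 - 2639875) = ((704 - 93) - 4436883)/(-5939451) = (611 - 4436883)*(-1/5939451) = -4436272*(-1/5939451) = 4436272/5939451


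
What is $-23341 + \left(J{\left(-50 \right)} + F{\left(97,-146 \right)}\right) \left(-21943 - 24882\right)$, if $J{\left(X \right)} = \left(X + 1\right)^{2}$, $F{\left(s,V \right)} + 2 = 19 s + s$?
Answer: $-203197016$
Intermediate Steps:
$F{\left(s,V \right)} = -2 + 20 s$ ($F{\left(s,V \right)} = -2 + \left(19 s + s\right) = -2 + 20 s$)
$J{\left(X \right)} = \left(1 + X\right)^{2}$
$-23341 + \left(J{\left(-50 \right)} + F{\left(97,-146 \right)}\right) \left(-21943 - 24882\right) = -23341 + \left(\left(1 - 50\right)^{2} + \left(-2 + 20 \cdot 97\right)\right) \left(-21943 - 24882\right) = -23341 + \left(\left(-49\right)^{2} + \left(-2 + 1940\right)\right) \left(-46825\right) = -23341 + \left(2401 + 1938\right) \left(-46825\right) = -23341 + 4339 \left(-46825\right) = -23341 - 203173675 = -203197016$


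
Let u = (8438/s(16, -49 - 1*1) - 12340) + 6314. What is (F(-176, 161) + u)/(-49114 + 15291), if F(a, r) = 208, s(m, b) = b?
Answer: 149669/845575 ≈ 0.17700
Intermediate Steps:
u = -154869/25 (u = (8438/(-49 - 1*1) - 12340) + 6314 = (8438/(-49 - 1) - 12340) + 6314 = (8438/(-50) - 12340) + 6314 = (8438*(-1/50) - 12340) + 6314 = (-4219/25 - 12340) + 6314 = -312719/25 + 6314 = -154869/25 ≈ -6194.8)
(F(-176, 161) + u)/(-49114 + 15291) = (208 - 154869/25)/(-49114 + 15291) = -149669/25/(-33823) = -149669/25*(-1/33823) = 149669/845575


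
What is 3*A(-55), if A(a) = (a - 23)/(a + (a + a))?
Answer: 78/55 ≈ 1.4182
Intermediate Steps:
A(a) = (-23 + a)/(3*a) (A(a) = (-23 + a)/(a + 2*a) = (-23 + a)/((3*a)) = (-23 + a)*(1/(3*a)) = (-23 + a)/(3*a))
3*A(-55) = 3*((1/3)*(-23 - 55)/(-55)) = 3*((1/3)*(-1/55)*(-78)) = 3*(26/55) = 78/55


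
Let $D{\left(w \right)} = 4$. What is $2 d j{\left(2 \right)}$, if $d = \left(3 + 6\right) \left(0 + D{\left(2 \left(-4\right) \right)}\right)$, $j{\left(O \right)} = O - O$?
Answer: $0$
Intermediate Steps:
$j{\left(O \right)} = 0$
$d = 36$ ($d = \left(3 + 6\right) \left(0 + 4\right) = 9 \cdot 4 = 36$)
$2 d j{\left(2 \right)} = 2 \cdot 36 \cdot 0 = 72 \cdot 0 = 0$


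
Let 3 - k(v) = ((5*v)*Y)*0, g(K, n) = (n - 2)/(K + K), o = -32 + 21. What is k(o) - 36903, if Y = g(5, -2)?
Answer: -36900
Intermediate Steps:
o = -11
g(K, n) = (-2 + n)/(2*K) (g(K, n) = (-2 + n)/((2*K)) = (-2 + n)*(1/(2*K)) = (-2 + n)/(2*K))
Y = -⅖ (Y = (½)*(-2 - 2)/5 = (½)*(⅕)*(-4) = -⅖ ≈ -0.40000)
k(v) = 3 (k(v) = 3 - (5*v)*(-⅖)*0 = 3 - (-2*v)*0 = 3 - 1*0 = 3 + 0 = 3)
k(o) - 36903 = 3 - 36903 = -36900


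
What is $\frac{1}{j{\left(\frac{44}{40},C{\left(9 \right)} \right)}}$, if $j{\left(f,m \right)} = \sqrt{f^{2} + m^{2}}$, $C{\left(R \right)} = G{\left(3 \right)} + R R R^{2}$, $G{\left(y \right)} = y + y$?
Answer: $\frac{10 \sqrt{35640901}}{392049911} \approx 0.00015228$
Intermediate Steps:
$G{\left(y \right)} = 2 y$
$C{\left(R \right)} = 6 + R^{4}$ ($C{\left(R \right)} = 2 \cdot 3 + R R R^{2} = 6 + R R^{3} = 6 + R^{4}$)
$\frac{1}{j{\left(\frac{44}{40},C{\left(9 \right)} \right)}} = \frac{1}{\sqrt{\left(\frac{44}{40}\right)^{2} + \left(6 + 9^{4}\right)^{2}}} = \frac{1}{\sqrt{\left(44 \cdot \frac{1}{40}\right)^{2} + \left(6 + 6561\right)^{2}}} = \frac{1}{\sqrt{\left(\frac{11}{10}\right)^{2} + 6567^{2}}} = \frac{1}{\sqrt{\frac{121}{100} + 43125489}} = \frac{1}{\sqrt{\frac{4312549021}{100}}} = \frac{1}{\frac{11}{10} \sqrt{35640901}} = \frac{10 \sqrt{35640901}}{392049911}$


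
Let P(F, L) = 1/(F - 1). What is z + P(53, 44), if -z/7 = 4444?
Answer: -1617615/52 ≈ -31108.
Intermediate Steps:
z = -31108 (z = -7*4444 = -31108)
P(F, L) = 1/(-1 + F)
z + P(53, 44) = -31108 + 1/(-1 + 53) = -31108 + 1/52 = -1617615/52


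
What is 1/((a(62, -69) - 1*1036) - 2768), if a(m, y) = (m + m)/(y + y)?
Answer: -69/262538 ≈ -0.00026282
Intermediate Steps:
a(m, y) = m/y (a(m, y) = (2*m)/((2*y)) = (2*m)*(1/(2*y)) = m/y)
1/((a(62, -69) - 1*1036) - 2768) = 1/((62/(-69) - 1*1036) - 2768) = 1/((62*(-1/69) - 1036) - 2768) = 1/((-62/69 - 1036) - 2768) = 1/(-71546/69 - 2768) = 1/(-262538/69) = -69/262538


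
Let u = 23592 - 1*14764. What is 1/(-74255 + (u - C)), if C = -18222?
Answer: -1/47205 ≈ -2.1184e-5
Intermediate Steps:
u = 8828 (u = 23592 - 14764 = 8828)
1/(-74255 + (u - C)) = 1/(-74255 + (8828 - 1*(-18222))) = 1/(-74255 + (8828 + 18222)) = 1/(-74255 + 27050) = 1/(-47205) = -1/47205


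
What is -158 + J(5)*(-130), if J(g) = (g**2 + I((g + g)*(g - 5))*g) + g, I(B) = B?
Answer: -4058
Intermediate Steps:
J(g) = g + g**2 + 2*g**2*(-5 + g) (J(g) = (g**2 + ((g + g)*(g - 5))*g) + g = (g**2 + ((2*g)*(-5 + g))*g) + g = (g**2 + (2*g*(-5 + g))*g) + g = (g**2 + 2*g**2*(-5 + g)) + g = g + g**2 + 2*g**2*(-5 + g))
-158 + J(5)*(-130) = -158 + (5*(1 + 5 + 2*5*(-5 + 5)))*(-130) = -158 + (5*(1 + 5 + 2*5*0))*(-130) = -158 + (5*(1 + 5 + 0))*(-130) = -158 + (5*6)*(-130) = -158 + 30*(-130) = -158 - 3900 = -4058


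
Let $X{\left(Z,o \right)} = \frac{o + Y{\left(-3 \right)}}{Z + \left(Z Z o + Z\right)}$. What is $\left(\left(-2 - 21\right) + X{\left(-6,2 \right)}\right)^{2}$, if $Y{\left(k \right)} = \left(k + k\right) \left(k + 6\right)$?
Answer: $\frac{121801}{225} \approx 541.34$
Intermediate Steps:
$Y{\left(k \right)} = 2 k \left(6 + k\right)$
$X{\left(Z,o \right)} = \frac{-18 + o}{2 Z + o Z^{2}}$ ($X{\left(Z,o \right)} = \frac{o + 2 \left(-3\right) \left(6 - 3\right)}{Z + \left(Z Z o + Z\right)} = \frac{o + 2 \left(-3\right) 3}{Z + \left(Z^{2} o + Z\right)} = \frac{o - 18}{Z + \left(o Z^{2} + Z\right)} = \frac{-18 + o}{Z + \left(Z + o Z^{2}\right)} = \frac{-18 + o}{2 Z + o Z^{2}}$)
$\left(\left(-2 - 21\right) + X{\left(-6,2 \right)}\right)^{2} = \left(\left(-2 - 21\right) + \frac{-18 + 2}{\left(-6\right) \left(2 - 12\right)}\right)^{2} = \left(-23 - \frac{1}{6} \frac{1}{2 - 12} \left(-16\right)\right)^{2} = \left(-23 - \frac{1}{6} \frac{1}{-10} \left(-16\right)\right)^{2} = \left(-23 - \left(- \frac{1}{60}\right) \left(-16\right)\right)^{2} = \left(-23 - \frac{4}{15}\right)^{2} = \left(- \frac{349}{15}\right)^{2} = \frac{121801}{225}$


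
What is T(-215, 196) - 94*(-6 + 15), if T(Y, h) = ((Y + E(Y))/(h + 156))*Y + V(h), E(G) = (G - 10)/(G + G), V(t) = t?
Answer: -365375/704 ≈ -519.00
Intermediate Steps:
E(G) = (-10 + G)/(2*G) (E(G) = (-10 + G)/((2*G)) = (-10 + G)*(1/(2*G)) = (-10 + G)/(2*G))
T(Y, h) = h + Y*(Y + (-10 + Y)/(2*Y))/(156 + h) (T(Y, h) = ((Y + (-10 + Y)/(2*Y))/(h + 156))*Y + h = ((Y + (-10 + Y)/(2*Y))/(156 + h))*Y + h = Y*(Y + (-10 + Y)/(2*Y))/(156 + h) + h = h + Y*(Y + (-10 + Y)/(2*Y))/(156 + h))
T(-215, 196) - 94*(-6 + 15) = (-5 + (-215)² + 196² + (½)*(-215) + 156*196)/(156 + 196) - 94*(-6 + 15) = (-5 + 46225 + 38416 - 215/2 + 30576)/352 - 94*9 = (1/352)*(230209/2) - 1*846 = 230209/704 - 846 = -365375/704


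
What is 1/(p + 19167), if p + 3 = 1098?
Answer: 1/20262 ≈ 4.9353e-5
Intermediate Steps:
p = 1095 (p = -3 + 1098 = 1095)
1/(p + 19167) = 1/(1095 + 19167) = 1/20262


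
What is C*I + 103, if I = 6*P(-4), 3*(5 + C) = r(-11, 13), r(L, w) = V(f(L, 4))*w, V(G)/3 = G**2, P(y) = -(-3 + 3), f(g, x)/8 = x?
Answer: 103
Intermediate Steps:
f(g, x) = 8*x
P(y) = 0 (P(y) = -1*0 = 0)
V(G) = 3*G**2
r(L, w) = 3072*w (r(L, w) = (3*(8*4)**2)*w = (3*32**2)*w = (3*1024)*w = 3072*w)
C = 13307 (C = -5 + (3072*13)/3 = -5 + (1/3)*39936 = -5 + 13312 = 13307)
I = 0 (I = 6*0 = 0)
C*I + 103 = 13307*0 + 103 = 0 + 103 = 103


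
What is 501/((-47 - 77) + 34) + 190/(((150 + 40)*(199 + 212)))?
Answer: -7623/1370 ≈ -5.5642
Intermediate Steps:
501/((-47 - 77) + 34) + 190/(((150 + 40)*(199 + 212))) = 501/(-124 + 34) + 190/((190*411)) = 501/(-90) + 190/78090 = 501*(-1/90) + 190*(1/78090) = -167/30 + 1/411 = -7623/1370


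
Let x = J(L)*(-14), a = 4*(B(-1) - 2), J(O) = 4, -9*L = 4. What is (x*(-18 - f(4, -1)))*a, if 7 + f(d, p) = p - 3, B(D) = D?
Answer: -4704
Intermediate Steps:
L = -4/9 (L = -⅑*4 = -4/9 ≈ -0.44444)
f(d, p) = -10 + p (f(d, p) = -7 + (p - 3) = -7 + (-3 + p) = -10 + p)
a = -12 (a = 4*(-1 - 2) = 4*(-3) = -12)
x = -56 (x = 4*(-14) = -56)
(x*(-18 - f(4, -1)))*a = -56*(-18 - (-10 - 1))*(-12) = -56*(-18 - 1*(-11))*(-12) = -56*(-18 + 11)*(-12) = -56*(-7)*(-12) = 392*(-12) = -4704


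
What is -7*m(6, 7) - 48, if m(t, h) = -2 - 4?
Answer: -6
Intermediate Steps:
m(t, h) = -6
-7*m(6, 7) - 48 = -7*(-6) - 48 = 42 - 48 = -6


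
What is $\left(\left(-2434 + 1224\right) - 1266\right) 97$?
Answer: $-240172$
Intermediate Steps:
$\left(\left(-2434 + 1224\right) - 1266\right) 97 = \left(-1210 - 1266\right) 97 = \left(-2476\right) 97 = -240172$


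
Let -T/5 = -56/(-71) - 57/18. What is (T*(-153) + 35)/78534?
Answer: -253345/11151828 ≈ -0.022718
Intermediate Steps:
T = 5065/426 (T = -5*(-56/(-71) - 57/18) = -5*(-56*(-1/71) - 57*1/18) = -5*(56/71 - 19/6) = -5*(-1013/426) = 5065/426 ≈ 11.890)
(T*(-153) + 35)/78534 = ((5065/426)*(-153) + 35)/78534 = (-258315/142 + 35)*(1/78534) = -253345/142*1/78534 = -253345/11151828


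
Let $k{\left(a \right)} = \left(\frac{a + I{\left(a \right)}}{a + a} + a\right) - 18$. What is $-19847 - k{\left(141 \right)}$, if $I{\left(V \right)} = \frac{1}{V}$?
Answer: $- \frac{397033511}{19881} \approx -19971.0$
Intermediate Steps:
$k{\left(a \right)} = -18 + a + \frac{a + \frac{1}{a}}{2 a}$ ($k{\left(a \right)} = \left(\frac{a + \frac{1}{a}}{a + a} + a\right) - 18 = \left(\frac{a + \frac{1}{a}}{2 a} + a\right) - 18 = \left(a + \frac{a + \frac{1}{a}}{2 a}\right) - 18 = -18 + a + \frac{a + \frac{1}{a}}{2 a}$)
$-19847 - k{\left(141 \right)} = -19847 - \left(- \frac{35}{2} + 141 + \frac{1}{2 \cdot 19881}\right) = -19847 - \left(- \frac{35}{2} + 141 + \frac{1}{2} \cdot \frac{1}{19881}\right) = -19847 - \left(- \frac{35}{2} + 141 + \frac{1}{39762}\right) = -19847 - \frac{2455304}{19881} = - \frac{397033511}{19881}$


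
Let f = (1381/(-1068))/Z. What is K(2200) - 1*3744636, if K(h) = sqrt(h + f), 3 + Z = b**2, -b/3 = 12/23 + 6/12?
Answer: -3744636 + sqrt(3191177371249829)/1204437 ≈ -3.7446e+6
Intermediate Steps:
b = -141/46 (b = -3*(12/23 + 6/12) = -3*(12*(1/23) + 6*(1/12)) = -3*(12/23 + 1/2) = -3*47/46 = -141/46 ≈ -3.0652)
Z = 13533/2116 (Z = -3 + (-141/46)**2 = -3 + 19881/2116 = 13533/2116 ≈ 6.3956)
f = -730549/3613311 (f = (1381/(-1068))/(13533/2116) = (1381*(-1/1068))*(2116/13533) = -1381/1068*2116/13533 = -730549/3613311 ≈ -0.20218)
K(h) = sqrt(-730549/3613311 + h) (K(h) = sqrt(h - 730549/3613311) = sqrt(-730549/3613311 + h))
K(2200) - 1*3744636 = sqrt(-293300081971 + 1450668486969*2200)/1204437 - 1*3744636 = sqrt(-293300081971 + 3191470671331800)/1204437 - 3744636 = sqrt(3191177371249829)/1204437 - 3744636 = -3744636 + sqrt(3191177371249829)/1204437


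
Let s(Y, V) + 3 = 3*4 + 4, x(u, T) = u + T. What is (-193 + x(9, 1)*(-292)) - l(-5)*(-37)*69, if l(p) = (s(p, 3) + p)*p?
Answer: -105233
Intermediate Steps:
x(u, T) = T + u
s(Y, V) = 13 (s(Y, V) = -3 + (3*4 + 4) = -3 + (12 + 4) = -3 + 16 = 13)
l(p) = p*(13 + p) (l(p) = (13 + p)*p = p*(13 + p))
(-193 + x(9, 1)*(-292)) - l(-5)*(-37)*69 = (-193 + (1 + 9)*(-292)) - -5*(13 - 5)*(-37)*69 = (-193 + 10*(-292)) - -5*8*(-37)*69 = (-193 - 2920) - (-40*(-37))*69 = -3113 - 1480*69 = -3113 - 1*102120 = -3113 - 102120 = -105233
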